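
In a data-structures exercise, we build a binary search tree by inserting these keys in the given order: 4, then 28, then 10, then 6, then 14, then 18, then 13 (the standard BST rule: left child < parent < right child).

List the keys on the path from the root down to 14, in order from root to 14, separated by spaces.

4 28 10 14

4: root
28: right child of 4 (depth 1)
10: left child of 28 (depth 2)
6: left child of 10 (depth 3)
14: right child of 10 (depth 3)
18: right child of 14 (depth 4)
13: left child of 14 (depth 4)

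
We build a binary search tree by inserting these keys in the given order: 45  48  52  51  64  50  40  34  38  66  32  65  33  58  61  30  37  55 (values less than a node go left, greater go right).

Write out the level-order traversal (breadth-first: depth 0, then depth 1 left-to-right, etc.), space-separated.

45 40 48 34 52 32 38 51 64 30 33 37 50 58 66 55 61 65

Insert 45: tree is empty, so 45 becomes the root.
Insert 48: 48 > 45 → go right. Place as right child of 45.
Insert 52: 52 > 45 → go right; 52 > 48 → go right. Place as right child of 48.
Insert 51: 51 > 45 → go right; 51 > 48 → go right; 51 < 52 → go left. Place as left child of 52.
Insert 64: 64 > 45 → go right; 64 > 48 → go right; 64 > 52 → go right. Place as right child of 52.
Insert 50: 50 > 45 → go right; 50 > 48 → go right; 50 < 52 → go left; 50 < 51 → go left. Place as left child of 51.
Insert 40: 40 < 45 → go left. Place as left child of 45.
Insert 34: 34 < 45 → go left; 34 < 40 → go left. Place as left child of 40.
Insert 38: 38 < 45 → go left; 38 < 40 → go left; 38 > 34 → go right. Place as right child of 34.
Insert 66: 66 > 45 → go right; 66 > 48 → go right; 66 > 52 → go right; 66 > 64 → go right. Place as right child of 64.
Insert 32: 32 < 45 → go left; 32 < 40 → go left; 32 < 34 → go left. Place as left child of 34.
Insert 65: 65 > 45 → go right; 65 > 48 → go right; 65 > 52 → go right; 65 > 64 → go right; 65 < 66 → go left. Place as left child of 66.
Insert 33: 33 < 45 → go left; 33 < 40 → go left; 33 < 34 → go left; 33 > 32 → go right. Place as right child of 32.
Insert 58: 58 > 45 → go right; 58 > 48 → go right; 58 > 52 → go right; 58 < 64 → go left. Place as left child of 64.
Insert 61: 61 > 45 → go right; 61 > 48 → go right; 61 > 52 → go right; 61 < 64 → go left; 61 > 58 → go right. Place as right child of 58.
Insert 30: 30 < 45 → go left; 30 < 40 → go left; 30 < 34 → go left; 30 < 32 → go left. Place as left child of 32.
Insert 37: 37 < 45 → go left; 37 < 40 → go left; 37 > 34 → go right; 37 < 38 → go left. Place as left child of 38.
Insert 55: 55 > 45 → go right; 55 > 48 → go right; 55 > 52 → go right; 55 < 64 → go left; 55 < 58 → go left. Place as left child of 58.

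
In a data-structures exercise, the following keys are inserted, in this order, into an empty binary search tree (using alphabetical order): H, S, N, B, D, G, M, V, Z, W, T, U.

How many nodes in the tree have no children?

Resulting structure (node: left, right):
  H: L=B, R=S
  S: L=N, R=V
  N: L=M, R=–
  B: L=–, R=D
  D: L=–, R=G
  G: L=–, R=–
  M: L=–, R=–
  V: L=T, R=Z
  Z: L=W, R=–
  W: L=–, R=–
  T: L=–, R=U
  U: L=–, R=–

Leaves: G, M, U, W — 4 in total.

4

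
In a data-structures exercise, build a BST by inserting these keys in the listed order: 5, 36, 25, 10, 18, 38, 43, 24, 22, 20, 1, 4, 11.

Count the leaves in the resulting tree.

Insert 5: tree is empty, so 5 becomes the root.
Insert 36: 36 > 5 → go right. Place as right child of 5.
Insert 25: 25 > 5 → go right; 25 < 36 → go left. Place as left child of 36.
Insert 10: 10 > 5 → go right; 10 < 36 → go left; 10 < 25 → go left. Place as left child of 25.
Insert 18: 18 > 5 → go right; 18 < 36 → go left; 18 < 25 → go left; 18 > 10 → go right. Place as right child of 10.
Insert 38: 38 > 5 → go right; 38 > 36 → go right. Place as right child of 36.
Insert 43: 43 > 5 → go right; 43 > 36 → go right; 43 > 38 → go right. Place as right child of 38.
Insert 24: 24 > 5 → go right; 24 < 36 → go left; 24 < 25 → go left; 24 > 10 → go right; 24 > 18 → go right. Place as right child of 18.
Insert 22: 22 > 5 → go right; 22 < 36 → go left; 22 < 25 → go left; 22 > 10 → go right; 22 > 18 → go right; 22 < 24 → go left. Place as left child of 24.
Insert 20: 20 > 5 → go right; 20 < 36 → go left; 20 < 25 → go left; 20 > 10 → go right; 20 > 18 → go right; 20 < 24 → go left; 20 < 22 → go left. Place as left child of 22.
Insert 1: 1 < 5 → go left. Place as left child of 5.
Insert 4: 4 < 5 → go left; 4 > 1 → go right. Place as right child of 1.
Insert 11: 11 > 5 → go right; 11 < 36 → go left; 11 < 25 → go left; 11 > 10 → go right; 11 < 18 → go left. Place as left child of 18.

Leaves: 4, 11, 20, 43 — 4 in total.

4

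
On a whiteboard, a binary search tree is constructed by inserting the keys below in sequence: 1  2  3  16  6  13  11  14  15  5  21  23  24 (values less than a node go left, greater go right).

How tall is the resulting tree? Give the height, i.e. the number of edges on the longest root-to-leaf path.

7

Insert 1: tree is empty, so 1 becomes the root.
Insert 2: 2 > 1 → go right. Place as right child of 1.
Insert 3: 3 > 1 → go right; 3 > 2 → go right. Place as right child of 2.
Insert 16: 16 > 1 → go right; 16 > 2 → go right; 16 > 3 → go right. Place as right child of 3.
Insert 6: 6 > 1 → go right; 6 > 2 → go right; 6 > 3 → go right; 6 < 16 → go left. Place as left child of 16.
Insert 13: 13 > 1 → go right; 13 > 2 → go right; 13 > 3 → go right; 13 < 16 → go left; 13 > 6 → go right. Place as right child of 6.
Insert 11: 11 > 1 → go right; 11 > 2 → go right; 11 > 3 → go right; 11 < 16 → go left; 11 > 6 → go right; 11 < 13 → go left. Place as left child of 13.
Insert 14: 14 > 1 → go right; 14 > 2 → go right; 14 > 3 → go right; 14 < 16 → go left; 14 > 6 → go right; 14 > 13 → go right. Place as right child of 13.
Insert 15: 15 > 1 → go right; 15 > 2 → go right; 15 > 3 → go right; 15 < 16 → go left; 15 > 6 → go right; 15 > 13 → go right; 15 > 14 → go right. Place as right child of 14.
Insert 5: 5 > 1 → go right; 5 > 2 → go right; 5 > 3 → go right; 5 < 16 → go left; 5 < 6 → go left. Place as left child of 6.
Insert 21: 21 > 1 → go right; 21 > 2 → go right; 21 > 3 → go right; 21 > 16 → go right. Place as right child of 16.
Insert 23: 23 > 1 → go right; 23 > 2 → go right; 23 > 3 → go right; 23 > 16 → go right; 23 > 21 → go right. Place as right child of 21.
Insert 24: 24 > 1 → go right; 24 > 2 → go right; 24 > 3 → go right; 24 > 16 → go right; 24 > 21 → go right; 24 > 23 → go right. Place as right child of 23.

The deepest node is 15 at depth 7.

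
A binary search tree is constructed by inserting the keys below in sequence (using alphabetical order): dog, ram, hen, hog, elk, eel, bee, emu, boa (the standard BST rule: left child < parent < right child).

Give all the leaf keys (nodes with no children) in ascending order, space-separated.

boa eel emu hog

dog: root
ram: right child of dog (depth 1)
hen: left child of ram (depth 2)
hog: right child of hen (depth 3)
elk: left child of hen (depth 3)
eel: left child of elk (depth 4)
bee: left child of dog (depth 1)
emu: right child of elk (depth 4)
boa: right child of bee (depth 2)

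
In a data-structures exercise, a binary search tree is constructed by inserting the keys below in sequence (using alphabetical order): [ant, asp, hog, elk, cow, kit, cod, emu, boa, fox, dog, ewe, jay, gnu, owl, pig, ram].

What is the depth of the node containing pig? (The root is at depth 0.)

5

ant: root
asp: right child of ant (depth 1)
hog: right child of asp (depth 2)
elk: left child of hog (depth 3)
cow: left child of elk (depth 4)
kit: right child of hog (depth 3)
cod: left child of cow (depth 5)
emu: right child of elk (depth 4)
boa: left child of cod (depth 6)
fox: right child of emu (depth 5)
dog: right child of cow (depth 5)
ewe: left child of fox (depth 6)
jay: left child of kit (depth 4)
gnu: right child of fox (depth 6)
owl: right child of kit (depth 4)
pig: right child of owl (depth 5)
ram: right child of pig (depth 6)

Path to pig: ant → asp → hog → kit → owl → pig, which is 5 edges.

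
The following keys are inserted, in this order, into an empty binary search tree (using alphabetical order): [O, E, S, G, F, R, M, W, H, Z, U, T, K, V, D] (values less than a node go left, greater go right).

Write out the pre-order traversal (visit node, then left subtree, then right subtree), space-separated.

Insert O: tree is empty, so O becomes the root.
Insert E: E < O → go left. Place as left child of O.
Insert S: S > O → go right. Place as right child of O.
Insert G: G < O → go left; G > E → go right. Place as right child of E.
Insert F: F < O → go left; F > E → go right; F < G → go left. Place as left child of G.
Insert R: R > O → go right; R < S → go left. Place as left child of S.
Insert M: M < O → go left; M > E → go right; M > G → go right. Place as right child of G.
Insert W: W > O → go right; W > S → go right. Place as right child of S.
Insert H: H < O → go left; H > E → go right; H > G → go right; H < M → go left. Place as left child of M.
Insert Z: Z > O → go right; Z > S → go right; Z > W → go right. Place as right child of W.
Insert U: U > O → go right; U > S → go right; U < W → go left. Place as left child of W.
Insert T: T > O → go right; T > S → go right; T < W → go left; T < U → go left. Place as left child of U.
Insert K: K < O → go left; K > E → go right; K > G → go right; K < M → go left; K > H → go right. Place as right child of H.
Insert V: V > O → go right; V > S → go right; V < W → go left; V > U → go right. Place as right child of U.
Insert D: D < O → go left; D < E → go left. Place as left child of E.

O E D G F M H K S R W U T V Z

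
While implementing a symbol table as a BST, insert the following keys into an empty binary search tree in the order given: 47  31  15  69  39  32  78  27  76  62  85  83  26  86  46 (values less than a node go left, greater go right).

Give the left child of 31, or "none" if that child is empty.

Resulting structure (node: left, right):
  47: L=31, R=69
  31: L=15, R=39
  15: L=–, R=27
  69: L=62, R=78
  39: L=32, R=46
  32: L=–, R=–
  78: L=76, R=85
  27: L=26, R=–
  76: L=–, R=–
  62: L=–, R=–
  85: L=83, R=86
  83: L=–, R=–
  26: L=–, R=–
  86: L=–, R=–
  46: L=–, R=–

15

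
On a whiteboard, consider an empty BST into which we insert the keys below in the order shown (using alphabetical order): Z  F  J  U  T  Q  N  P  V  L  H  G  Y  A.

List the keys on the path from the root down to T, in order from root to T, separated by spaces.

Z: root
F: left child of Z (depth 1)
J: right child of F (depth 2)
U: right child of J (depth 3)
T: left child of U (depth 4)
Q: left child of T (depth 5)
N: left child of Q (depth 6)
P: right child of N (depth 7)
V: right child of U (depth 4)
L: left child of N (depth 7)
H: left child of J (depth 3)
G: left child of H (depth 4)
Y: right child of V (depth 5)
A: left child of F (depth 2)

Z F J U T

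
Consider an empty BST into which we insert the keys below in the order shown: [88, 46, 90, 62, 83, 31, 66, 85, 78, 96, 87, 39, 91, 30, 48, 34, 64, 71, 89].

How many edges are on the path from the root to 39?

Insert 88: tree is empty, so 88 becomes the root.
Insert 46: 46 < 88 → go left. Place as left child of 88.
Insert 90: 90 > 88 → go right. Place as right child of 88.
Insert 62: 62 < 88 → go left; 62 > 46 → go right. Place as right child of 46.
Insert 83: 83 < 88 → go left; 83 > 46 → go right; 83 > 62 → go right. Place as right child of 62.
Insert 31: 31 < 88 → go left; 31 < 46 → go left. Place as left child of 46.
Insert 66: 66 < 88 → go left; 66 > 46 → go right; 66 > 62 → go right; 66 < 83 → go left. Place as left child of 83.
Insert 85: 85 < 88 → go left; 85 > 46 → go right; 85 > 62 → go right; 85 > 83 → go right. Place as right child of 83.
Insert 78: 78 < 88 → go left; 78 > 46 → go right; 78 > 62 → go right; 78 < 83 → go left; 78 > 66 → go right. Place as right child of 66.
Insert 96: 96 > 88 → go right; 96 > 90 → go right. Place as right child of 90.
Insert 87: 87 < 88 → go left; 87 > 46 → go right; 87 > 62 → go right; 87 > 83 → go right; 87 > 85 → go right. Place as right child of 85.
Insert 39: 39 < 88 → go left; 39 < 46 → go left; 39 > 31 → go right. Place as right child of 31.
Insert 91: 91 > 88 → go right; 91 > 90 → go right; 91 < 96 → go left. Place as left child of 96.
Insert 30: 30 < 88 → go left; 30 < 46 → go left; 30 < 31 → go left. Place as left child of 31.
Insert 48: 48 < 88 → go left; 48 > 46 → go right; 48 < 62 → go left. Place as left child of 62.
Insert 34: 34 < 88 → go left; 34 < 46 → go left; 34 > 31 → go right; 34 < 39 → go left. Place as left child of 39.
Insert 64: 64 < 88 → go left; 64 > 46 → go right; 64 > 62 → go right; 64 < 83 → go left; 64 < 66 → go left. Place as left child of 66.
Insert 71: 71 < 88 → go left; 71 > 46 → go right; 71 > 62 → go right; 71 < 83 → go left; 71 > 66 → go right; 71 < 78 → go left. Place as left child of 78.
Insert 89: 89 > 88 → go right; 89 < 90 → go left. Place as left child of 90.

Path to 39: 88 → 46 → 31 → 39, which is 3 edges.

3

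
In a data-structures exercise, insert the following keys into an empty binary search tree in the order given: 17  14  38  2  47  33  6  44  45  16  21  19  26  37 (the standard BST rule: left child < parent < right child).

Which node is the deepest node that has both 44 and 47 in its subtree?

47

17: root
14: left child of 17 (depth 1)
38: right child of 17 (depth 1)
2: left child of 14 (depth 2)
47: right child of 38 (depth 2)
33: left child of 38 (depth 2)
6: right child of 2 (depth 3)
44: left child of 47 (depth 3)
45: right child of 44 (depth 4)
16: right child of 14 (depth 2)
21: left child of 33 (depth 3)
19: left child of 21 (depth 4)
26: right child of 21 (depth 4)
37: right child of 33 (depth 3)

Path to 44: 17 → 38 → 47 → 44
Path to 47: 17 → 38 → 47
47 lies on both paths and is an ancestor of the other node.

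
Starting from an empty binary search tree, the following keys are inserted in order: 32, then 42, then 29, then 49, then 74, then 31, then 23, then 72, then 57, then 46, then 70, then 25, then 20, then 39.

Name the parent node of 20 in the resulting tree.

23

32: root
42: right child of 32 (depth 1)
29: left child of 32 (depth 1)
49: right child of 42 (depth 2)
74: right child of 49 (depth 3)
31: right child of 29 (depth 2)
23: left child of 29 (depth 2)
72: left child of 74 (depth 4)
57: left child of 72 (depth 5)
46: left child of 49 (depth 3)
70: right child of 57 (depth 6)
25: right child of 23 (depth 3)
20: left child of 23 (depth 3)
39: left child of 42 (depth 2)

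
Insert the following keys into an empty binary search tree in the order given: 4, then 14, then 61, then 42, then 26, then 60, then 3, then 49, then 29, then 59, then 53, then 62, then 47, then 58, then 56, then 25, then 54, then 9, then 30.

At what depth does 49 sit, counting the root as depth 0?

Insert 4: tree is empty, so 4 becomes the root.
Insert 14: 14 > 4 → go right. Place as right child of 4.
Insert 61: 61 > 4 → go right; 61 > 14 → go right. Place as right child of 14.
Insert 42: 42 > 4 → go right; 42 > 14 → go right; 42 < 61 → go left. Place as left child of 61.
Insert 26: 26 > 4 → go right; 26 > 14 → go right; 26 < 61 → go left; 26 < 42 → go left. Place as left child of 42.
Insert 60: 60 > 4 → go right; 60 > 14 → go right; 60 < 61 → go left; 60 > 42 → go right. Place as right child of 42.
Insert 3: 3 < 4 → go left. Place as left child of 4.
Insert 49: 49 > 4 → go right; 49 > 14 → go right; 49 < 61 → go left; 49 > 42 → go right; 49 < 60 → go left. Place as left child of 60.
Insert 29: 29 > 4 → go right; 29 > 14 → go right; 29 < 61 → go left; 29 < 42 → go left; 29 > 26 → go right. Place as right child of 26.
Insert 59: 59 > 4 → go right; 59 > 14 → go right; 59 < 61 → go left; 59 > 42 → go right; 59 < 60 → go left; 59 > 49 → go right. Place as right child of 49.
Insert 53: 53 > 4 → go right; 53 > 14 → go right; 53 < 61 → go left; 53 > 42 → go right; 53 < 60 → go left; 53 > 49 → go right; 53 < 59 → go left. Place as left child of 59.
Insert 62: 62 > 4 → go right; 62 > 14 → go right; 62 > 61 → go right. Place as right child of 61.
Insert 47: 47 > 4 → go right; 47 > 14 → go right; 47 < 61 → go left; 47 > 42 → go right; 47 < 60 → go left; 47 < 49 → go left. Place as left child of 49.
Insert 58: 58 > 4 → go right; 58 > 14 → go right; 58 < 61 → go left; 58 > 42 → go right; 58 < 60 → go left; 58 > 49 → go right; 58 < 59 → go left; 58 > 53 → go right. Place as right child of 53.
Insert 56: 56 > 4 → go right; 56 > 14 → go right; 56 < 61 → go left; 56 > 42 → go right; 56 < 60 → go left; 56 > 49 → go right; 56 < 59 → go left; 56 > 53 → go right; 56 < 58 → go left. Place as left child of 58.
Insert 25: 25 > 4 → go right; 25 > 14 → go right; 25 < 61 → go left; 25 < 42 → go left; 25 < 26 → go left. Place as left child of 26.
Insert 54: 54 > 4 → go right; 54 > 14 → go right; 54 < 61 → go left; 54 > 42 → go right; 54 < 60 → go left; 54 > 49 → go right; 54 < 59 → go left; 54 > 53 → go right; 54 < 58 → go left; 54 < 56 → go left. Place as left child of 56.
Insert 9: 9 > 4 → go right; 9 < 14 → go left. Place as left child of 14.
Insert 30: 30 > 4 → go right; 30 > 14 → go right; 30 < 61 → go left; 30 < 42 → go left; 30 > 26 → go right; 30 > 29 → go right. Place as right child of 29.

Path to 49: 4 → 14 → 61 → 42 → 60 → 49, which is 5 edges.

5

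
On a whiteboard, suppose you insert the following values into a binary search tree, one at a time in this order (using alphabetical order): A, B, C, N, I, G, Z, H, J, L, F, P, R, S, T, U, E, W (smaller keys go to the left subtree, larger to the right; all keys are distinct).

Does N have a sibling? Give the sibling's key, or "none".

Insert A: tree is empty, so A becomes the root.
Insert B: B > A → go right. Place as right child of A.
Insert C: C > A → go right; C > B → go right. Place as right child of B.
Insert N: N > A → go right; N > B → go right; N > C → go right. Place as right child of C.
Insert I: I > A → go right; I > B → go right; I > C → go right; I < N → go left. Place as left child of N.
Insert G: G > A → go right; G > B → go right; G > C → go right; G < N → go left; G < I → go left. Place as left child of I.
Insert Z: Z > A → go right; Z > B → go right; Z > C → go right; Z > N → go right. Place as right child of N.
Insert H: H > A → go right; H > B → go right; H > C → go right; H < N → go left; H < I → go left; H > G → go right. Place as right child of G.
Insert J: J > A → go right; J > B → go right; J > C → go right; J < N → go left; J > I → go right. Place as right child of I.
Insert L: L > A → go right; L > B → go right; L > C → go right; L < N → go left; L > I → go right; L > J → go right. Place as right child of J.
Insert F: F > A → go right; F > B → go right; F > C → go right; F < N → go left; F < I → go left; F < G → go left. Place as left child of G.
Insert P: P > A → go right; P > B → go right; P > C → go right; P > N → go right; P < Z → go left. Place as left child of Z.
Insert R: R > A → go right; R > B → go right; R > C → go right; R > N → go right; R < Z → go left; R > P → go right. Place as right child of P.
Insert S: S > A → go right; S > B → go right; S > C → go right; S > N → go right; S < Z → go left; S > P → go right; S > R → go right. Place as right child of R.
Insert T: T > A → go right; T > B → go right; T > C → go right; T > N → go right; T < Z → go left; T > P → go right; T > R → go right; T > S → go right. Place as right child of S.
Insert U: U > A → go right; U > B → go right; U > C → go right; U > N → go right; U < Z → go left; U > P → go right; U > R → go right; U > S → go right; U > T → go right. Place as right child of T.
Insert E: E > A → go right; E > B → go right; E > C → go right; E < N → go left; E < I → go left; E < G → go left; E < F → go left. Place as left child of F.
Insert W: W > A → go right; W > B → go right; W > C → go right; W > N → go right; W < Z → go left; W > P → go right; W > R → go right; W > S → go right; W > T → go right; W > U → go right. Place as right child of U.

N's parent is C, which has only one child.

none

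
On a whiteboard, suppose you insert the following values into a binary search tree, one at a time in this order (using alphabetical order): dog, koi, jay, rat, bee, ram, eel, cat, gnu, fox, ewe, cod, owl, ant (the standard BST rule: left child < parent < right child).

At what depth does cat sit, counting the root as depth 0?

2

Insert dog: tree is empty, so dog becomes the root.
Insert koi: koi > dog → go right. Place as right child of dog.
Insert jay: jay > dog → go right; jay < koi → go left. Place as left child of koi.
Insert rat: rat > dog → go right; rat > koi → go right. Place as right child of koi.
Insert bee: bee < dog → go left. Place as left child of dog.
Insert ram: ram > dog → go right; ram > koi → go right; ram < rat → go left. Place as left child of rat.
Insert eel: eel > dog → go right; eel < koi → go left; eel < jay → go left. Place as left child of jay.
Insert cat: cat < dog → go left; cat > bee → go right. Place as right child of bee.
Insert gnu: gnu > dog → go right; gnu < koi → go left; gnu < jay → go left; gnu > eel → go right. Place as right child of eel.
Insert fox: fox > dog → go right; fox < koi → go left; fox < jay → go left; fox > eel → go right; fox < gnu → go left. Place as left child of gnu.
Insert ewe: ewe > dog → go right; ewe < koi → go left; ewe < jay → go left; ewe > eel → go right; ewe < gnu → go left; ewe < fox → go left. Place as left child of fox.
Insert cod: cod < dog → go left; cod > bee → go right; cod > cat → go right. Place as right child of cat.
Insert owl: owl > dog → go right; owl > koi → go right; owl < rat → go left; owl < ram → go left. Place as left child of ram.
Insert ant: ant < dog → go left; ant < bee → go left. Place as left child of bee.

Path to cat: dog → bee → cat, which is 2 edges.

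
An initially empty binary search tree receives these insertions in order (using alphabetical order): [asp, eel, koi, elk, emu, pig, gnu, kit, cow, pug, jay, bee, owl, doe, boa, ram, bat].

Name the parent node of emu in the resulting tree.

elk

asp: root
eel: right child of asp (depth 1)
koi: right child of eel (depth 2)
elk: left child of koi (depth 3)
emu: right child of elk (depth 4)
pig: right child of koi (depth 3)
gnu: right child of emu (depth 5)
kit: right child of gnu (depth 6)
cow: left child of eel (depth 2)
pug: right child of pig (depth 4)
jay: left child of kit (depth 7)
bee: left child of cow (depth 3)
owl: left child of pig (depth 4)
doe: right child of cow (depth 3)
boa: right child of bee (depth 4)
ram: right child of pug (depth 5)
bat: left child of bee (depth 4)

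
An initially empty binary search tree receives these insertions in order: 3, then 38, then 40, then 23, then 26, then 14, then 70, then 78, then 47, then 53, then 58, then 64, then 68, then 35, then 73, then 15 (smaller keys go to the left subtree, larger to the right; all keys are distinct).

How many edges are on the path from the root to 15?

4

Resulting structure (node: left, right):
  3: L=–, R=38
  38: L=23, R=40
  40: L=–, R=70
  23: L=14, R=26
  26: L=–, R=35
  14: L=–, R=15
  70: L=47, R=78
  78: L=73, R=–
  47: L=–, R=53
  53: L=–, R=58
  58: L=–, R=64
  64: L=–, R=68
  68: L=–, R=–
  35: L=–, R=–
  73: L=–, R=–
  15: L=–, R=–

Path to 15: 3 → 38 → 23 → 14 → 15, which is 4 edges.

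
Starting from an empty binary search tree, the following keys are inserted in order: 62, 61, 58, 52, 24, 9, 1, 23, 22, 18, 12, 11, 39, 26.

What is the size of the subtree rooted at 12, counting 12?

2

62: root
61: left child of 62 (depth 1)
58: left child of 61 (depth 2)
52: left child of 58 (depth 3)
24: left child of 52 (depth 4)
9: left child of 24 (depth 5)
1: left child of 9 (depth 6)
23: right child of 9 (depth 6)
22: left child of 23 (depth 7)
18: left child of 22 (depth 8)
12: left child of 18 (depth 9)
11: left child of 12 (depth 10)
39: right child of 24 (depth 5)
26: left child of 39 (depth 6)

Subtree rooted at 12 contains: 12, 11 — 2 nodes.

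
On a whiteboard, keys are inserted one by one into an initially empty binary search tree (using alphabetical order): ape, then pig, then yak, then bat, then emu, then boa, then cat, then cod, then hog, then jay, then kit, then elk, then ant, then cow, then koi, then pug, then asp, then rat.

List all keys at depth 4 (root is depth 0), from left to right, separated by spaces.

Insert ape: tree is empty, so ape becomes the root.
Insert pig: pig > ape → go right. Place as right child of ape.
Insert yak: yak > ape → go right; yak > pig → go right. Place as right child of pig.
Insert bat: bat > ape → go right; bat < pig → go left. Place as left child of pig.
Insert emu: emu > ape → go right; emu < pig → go left; emu > bat → go right. Place as right child of bat.
Insert boa: boa > ape → go right; boa < pig → go left; boa > bat → go right; boa < emu → go left. Place as left child of emu.
Insert cat: cat > ape → go right; cat < pig → go left; cat > bat → go right; cat < emu → go left; cat > boa → go right. Place as right child of boa.
Insert cod: cod > ape → go right; cod < pig → go left; cod > bat → go right; cod < emu → go left; cod > boa → go right; cod > cat → go right. Place as right child of cat.
Insert hog: hog > ape → go right; hog < pig → go left; hog > bat → go right; hog > emu → go right. Place as right child of emu.
Insert jay: jay > ape → go right; jay < pig → go left; jay > bat → go right; jay > emu → go right; jay > hog → go right. Place as right child of hog.
Insert kit: kit > ape → go right; kit < pig → go left; kit > bat → go right; kit > emu → go right; kit > hog → go right; kit > jay → go right. Place as right child of jay.
Insert elk: elk > ape → go right; elk < pig → go left; elk > bat → go right; elk < emu → go left; elk > boa → go right; elk > cat → go right; elk > cod → go right. Place as right child of cod.
Insert ant: ant < ape → go left. Place as left child of ape.
Insert cow: cow > ape → go right; cow < pig → go left; cow > bat → go right; cow < emu → go left; cow > boa → go right; cow > cat → go right; cow > cod → go right; cow < elk → go left. Place as left child of elk.
Insert koi: koi > ape → go right; koi < pig → go left; koi > bat → go right; koi > emu → go right; koi > hog → go right; koi > jay → go right; koi > kit → go right. Place as right child of kit.
Insert pug: pug > ape → go right; pug > pig → go right; pug < yak → go left. Place as left child of yak.
Insert asp: asp > ape → go right; asp < pig → go left; asp < bat → go left. Place as left child of bat.
Insert rat: rat > ape → go right; rat > pig → go right; rat < yak → go left; rat > pug → go right. Place as right child of pug.

boa hog rat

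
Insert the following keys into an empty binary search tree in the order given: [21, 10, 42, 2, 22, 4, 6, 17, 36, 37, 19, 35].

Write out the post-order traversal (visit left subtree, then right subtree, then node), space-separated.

Insert 21: tree is empty, so 21 becomes the root.
Insert 10: 10 < 21 → go left. Place as left child of 21.
Insert 42: 42 > 21 → go right. Place as right child of 21.
Insert 2: 2 < 21 → go left; 2 < 10 → go left. Place as left child of 10.
Insert 22: 22 > 21 → go right; 22 < 42 → go left. Place as left child of 42.
Insert 4: 4 < 21 → go left; 4 < 10 → go left; 4 > 2 → go right. Place as right child of 2.
Insert 6: 6 < 21 → go left; 6 < 10 → go left; 6 > 2 → go right; 6 > 4 → go right. Place as right child of 4.
Insert 17: 17 < 21 → go left; 17 > 10 → go right. Place as right child of 10.
Insert 36: 36 > 21 → go right; 36 < 42 → go left; 36 > 22 → go right. Place as right child of 22.
Insert 37: 37 > 21 → go right; 37 < 42 → go left; 37 > 22 → go right; 37 > 36 → go right. Place as right child of 36.
Insert 19: 19 < 21 → go left; 19 > 10 → go right; 19 > 17 → go right. Place as right child of 17.
Insert 35: 35 > 21 → go right; 35 < 42 → go left; 35 > 22 → go right; 35 < 36 → go left. Place as left child of 36.

6 4 2 19 17 10 35 37 36 22 42 21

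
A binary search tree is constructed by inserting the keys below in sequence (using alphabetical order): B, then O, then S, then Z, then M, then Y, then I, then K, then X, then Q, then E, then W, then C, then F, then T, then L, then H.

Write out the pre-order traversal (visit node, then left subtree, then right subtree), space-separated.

Insert B: tree is empty, so B becomes the root.
Insert O: O > B → go right. Place as right child of B.
Insert S: S > B → go right; S > O → go right. Place as right child of O.
Insert Z: Z > B → go right; Z > O → go right; Z > S → go right. Place as right child of S.
Insert M: M > B → go right; M < O → go left. Place as left child of O.
Insert Y: Y > B → go right; Y > O → go right; Y > S → go right; Y < Z → go left. Place as left child of Z.
Insert I: I > B → go right; I < O → go left; I < M → go left. Place as left child of M.
Insert K: K > B → go right; K < O → go left; K < M → go left; K > I → go right. Place as right child of I.
Insert X: X > B → go right; X > O → go right; X > S → go right; X < Z → go left; X < Y → go left. Place as left child of Y.
Insert Q: Q > B → go right; Q > O → go right; Q < S → go left. Place as left child of S.
Insert E: E > B → go right; E < O → go left; E < M → go left; E < I → go left. Place as left child of I.
Insert W: W > B → go right; W > O → go right; W > S → go right; W < Z → go left; W < Y → go left; W < X → go left. Place as left child of X.
Insert C: C > B → go right; C < O → go left; C < M → go left; C < I → go left; C < E → go left. Place as left child of E.
Insert F: F > B → go right; F < O → go left; F < M → go left; F < I → go left; F > E → go right. Place as right child of E.
Insert T: T > B → go right; T > O → go right; T > S → go right; T < Z → go left; T < Y → go left; T < X → go left; T < W → go left. Place as left child of W.
Insert L: L > B → go right; L < O → go left; L < M → go left; L > I → go right; L > K → go right. Place as right child of K.
Insert H: H > B → go right; H < O → go left; H < M → go left; H < I → go left; H > E → go right; H > F → go right. Place as right child of F.

B O M I E C F H K L S Q Z Y X W T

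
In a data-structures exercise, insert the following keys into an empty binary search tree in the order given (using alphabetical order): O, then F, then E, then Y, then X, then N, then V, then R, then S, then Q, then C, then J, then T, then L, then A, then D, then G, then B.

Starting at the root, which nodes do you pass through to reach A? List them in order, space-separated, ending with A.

Insert O: tree is empty, so O becomes the root.
Insert F: F < O → go left. Place as left child of O.
Insert E: E < O → go left; E < F → go left. Place as left child of F.
Insert Y: Y > O → go right. Place as right child of O.
Insert X: X > O → go right; X < Y → go left. Place as left child of Y.
Insert N: N < O → go left; N > F → go right. Place as right child of F.
Insert V: V > O → go right; V < Y → go left; V < X → go left. Place as left child of X.
Insert R: R > O → go right; R < Y → go left; R < X → go left; R < V → go left. Place as left child of V.
Insert S: S > O → go right; S < Y → go left; S < X → go left; S < V → go left; S > R → go right. Place as right child of R.
Insert Q: Q > O → go right; Q < Y → go left; Q < X → go left; Q < V → go left; Q < R → go left. Place as left child of R.
Insert C: C < O → go left; C < F → go left; C < E → go left. Place as left child of E.
Insert J: J < O → go left; J > F → go right; J < N → go left. Place as left child of N.
Insert T: T > O → go right; T < Y → go left; T < X → go left; T < V → go left; T > R → go right; T > S → go right. Place as right child of S.
Insert L: L < O → go left; L > F → go right; L < N → go left; L > J → go right. Place as right child of J.
Insert A: A < O → go left; A < F → go left; A < E → go left; A < C → go left. Place as left child of C.
Insert D: D < O → go left; D < F → go left; D < E → go left; D > C → go right. Place as right child of C.
Insert G: G < O → go left; G > F → go right; G < N → go left; G < J → go left. Place as left child of J.
Insert B: B < O → go left; B < F → go left; B < E → go left; B < C → go left; B > A → go right. Place as right child of A.

O F E C A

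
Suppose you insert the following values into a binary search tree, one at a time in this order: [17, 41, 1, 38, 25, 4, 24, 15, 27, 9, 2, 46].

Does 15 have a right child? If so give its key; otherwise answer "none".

17: root
41: right child of 17 (depth 1)
1: left child of 17 (depth 1)
38: left child of 41 (depth 2)
25: left child of 38 (depth 3)
4: right child of 1 (depth 2)
24: left child of 25 (depth 4)
15: right child of 4 (depth 3)
27: right child of 25 (depth 4)
9: left child of 15 (depth 4)
2: left child of 4 (depth 3)
46: right child of 41 (depth 2)

none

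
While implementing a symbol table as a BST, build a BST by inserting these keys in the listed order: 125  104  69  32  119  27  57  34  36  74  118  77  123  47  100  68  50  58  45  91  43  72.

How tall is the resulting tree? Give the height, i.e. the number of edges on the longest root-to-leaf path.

125: root
104: left child of 125 (depth 1)
69: left child of 104 (depth 2)
32: left child of 69 (depth 3)
119: right child of 104 (depth 2)
27: left child of 32 (depth 4)
57: right child of 32 (depth 4)
34: left child of 57 (depth 5)
36: right child of 34 (depth 6)
74: right child of 69 (depth 3)
118: left child of 119 (depth 3)
77: right child of 74 (depth 4)
123: right child of 119 (depth 3)
47: right child of 36 (depth 7)
100: right child of 77 (depth 5)
68: right child of 57 (depth 5)
50: right child of 47 (depth 8)
58: left child of 68 (depth 6)
45: left child of 47 (depth 8)
91: left child of 100 (depth 6)
43: left child of 45 (depth 9)
72: left child of 74 (depth 4)

The deepest node is 43 at depth 9.

9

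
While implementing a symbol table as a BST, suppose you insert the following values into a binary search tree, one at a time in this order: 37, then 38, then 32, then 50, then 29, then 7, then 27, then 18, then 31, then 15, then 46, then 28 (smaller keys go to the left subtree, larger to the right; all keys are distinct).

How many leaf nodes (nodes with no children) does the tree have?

4

Insert 37: tree is empty, so 37 becomes the root.
Insert 38: 38 > 37 → go right. Place as right child of 37.
Insert 32: 32 < 37 → go left. Place as left child of 37.
Insert 50: 50 > 37 → go right; 50 > 38 → go right. Place as right child of 38.
Insert 29: 29 < 37 → go left; 29 < 32 → go left. Place as left child of 32.
Insert 7: 7 < 37 → go left; 7 < 32 → go left; 7 < 29 → go left. Place as left child of 29.
Insert 27: 27 < 37 → go left; 27 < 32 → go left; 27 < 29 → go left; 27 > 7 → go right. Place as right child of 7.
Insert 18: 18 < 37 → go left; 18 < 32 → go left; 18 < 29 → go left; 18 > 7 → go right; 18 < 27 → go left. Place as left child of 27.
Insert 31: 31 < 37 → go left; 31 < 32 → go left; 31 > 29 → go right. Place as right child of 29.
Insert 15: 15 < 37 → go left; 15 < 32 → go left; 15 < 29 → go left; 15 > 7 → go right; 15 < 27 → go left; 15 < 18 → go left. Place as left child of 18.
Insert 46: 46 > 37 → go right; 46 > 38 → go right; 46 < 50 → go left. Place as left child of 50.
Insert 28: 28 < 37 → go left; 28 < 32 → go left; 28 < 29 → go left; 28 > 7 → go right; 28 > 27 → go right. Place as right child of 27.

Leaves: 15, 28, 31, 46 — 4 in total.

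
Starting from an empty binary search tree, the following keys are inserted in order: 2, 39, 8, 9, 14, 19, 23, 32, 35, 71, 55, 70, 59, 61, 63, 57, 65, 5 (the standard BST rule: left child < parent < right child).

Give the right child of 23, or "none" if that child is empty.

2: root
39: right child of 2 (depth 1)
8: left child of 39 (depth 2)
9: right child of 8 (depth 3)
14: right child of 9 (depth 4)
19: right child of 14 (depth 5)
23: right child of 19 (depth 6)
32: right child of 23 (depth 7)
35: right child of 32 (depth 8)
71: right child of 39 (depth 2)
55: left child of 71 (depth 3)
70: right child of 55 (depth 4)
59: left child of 70 (depth 5)
61: right child of 59 (depth 6)
63: right child of 61 (depth 7)
57: left child of 59 (depth 6)
65: right child of 63 (depth 8)
5: left child of 8 (depth 3)

32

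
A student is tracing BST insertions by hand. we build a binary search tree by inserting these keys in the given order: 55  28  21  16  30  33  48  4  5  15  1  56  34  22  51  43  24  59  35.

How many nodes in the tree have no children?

6

55: root
28: left child of 55 (depth 1)
21: left child of 28 (depth 2)
16: left child of 21 (depth 3)
30: right child of 28 (depth 2)
33: right child of 30 (depth 3)
48: right child of 33 (depth 4)
4: left child of 16 (depth 4)
5: right child of 4 (depth 5)
15: right child of 5 (depth 6)
1: left child of 4 (depth 5)
56: right child of 55 (depth 1)
34: left child of 48 (depth 5)
22: right child of 21 (depth 3)
51: right child of 48 (depth 5)
43: right child of 34 (depth 6)
24: right child of 22 (depth 4)
59: right child of 56 (depth 2)
35: left child of 43 (depth 7)

Leaves: 1, 15, 24, 35, 51, 59 — 6 in total.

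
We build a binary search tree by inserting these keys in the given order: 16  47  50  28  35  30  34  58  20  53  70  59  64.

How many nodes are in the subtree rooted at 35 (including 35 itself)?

3

Insert 16: tree is empty, so 16 becomes the root.
Insert 47: 47 > 16 → go right. Place as right child of 16.
Insert 50: 50 > 16 → go right; 50 > 47 → go right. Place as right child of 47.
Insert 28: 28 > 16 → go right; 28 < 47 → go left. Place as left child of 47.
Insert 35: 35 > 16 → go right; 35 < 47 → go left; 35 > 28 → go right. Place as right child of 28.
Insert 30: 30 > 16 → go right; 30 < 47 → go left; 30 > 28 → go right; 30 < 35 → go left. Place as left child of 35.
Insert 34: 34 > 16 → go right; 34 < 47 → go left; 34 > 28 → go right; 34 < 35 → go left; 34 > 30 → go right. Place as right child of 30.
Insert 58: 58 > 16 → go right; 58 > 47 → go right; 58 > 50 → go right. Place as right child of 50.
Insert 20: 20 > 16 → go right; 20 < 47 → go left; 20 < 28 → go left. Place as left child of 28.
Insert 53: 53 > 16 → go right; 53 > 47 → go right; 53 > 50 → go right; 53 < 58 → go left. Place as left child of 58.
Insert 70: 70 > 16 → go right; 70 > 47 → go right; 70 > 50 → go right; 70 > 58 → go right. Place as right child of 58.
Insert 59: 59 > 16 → go right; 59 > 47 → go right; 59 > 50 → go right; 59 > 58 → go right; 59 < 70 → go left. Place as left child of 70.
Insert 64: 64 > 16 → go right; 64 > 47 → go right; 64 > 50 → go right; 64 > 58 → go right; 64 < 70 → go left; 64 > 59 → go right. Place as right child of 59.

Subtree rooted at 35 contains: 35, 30, 34 — 3 nodes.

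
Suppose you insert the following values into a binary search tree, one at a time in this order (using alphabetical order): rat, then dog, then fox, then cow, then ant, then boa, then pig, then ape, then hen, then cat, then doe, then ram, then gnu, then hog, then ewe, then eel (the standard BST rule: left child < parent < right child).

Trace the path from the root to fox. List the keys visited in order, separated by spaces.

rat dog fox

Insert rat: tree is empty, so rat becomes the root.
Insert dog: dog < rat → go left. Place as left child of rat.
Insert fox: fox < rat → go left; fox > dog → go right. Place as right child of dog.
Insert cow: cow < rat → go left; cow < dog → go left. Place as left child of dog.
Insert ant: ant < rat → go left; ant < dog → go left; ant < cow → go left. Place as left child of cow.
Insert boa: boa < rat → go left; boa < dog → go left; boa < cow → go left; boa > ant → go right. Place as right child of ant.
Insert pig: pig < rat → go left; pig > dog → go right; pig > fox → go right. Place as right child of fox.
Insert ape: ape < rat → go left; ape < dog → go left; ape < cow → go left; ape > ant → go right; ape < boa → go left. Place as left child of boa.
Insert hen: hen < rat → go left; hen > dog → go right; hen > fox → go right; hen < pig → go left. Place as left child of pig.
Insert cat: cat < rat → go left; cat < dog → go left; cat < cow → go left; cat > ant → go right; cat > boa → go right. Place as right child of boa.
Insert doe: doe < rat → go left; doe < dog → go left; doe > cow → go right. Place as right child of cow.
Insert ram: ram < rat → go left; ram > dog → go right; ram > fox → go right; ram > pig → go right. Place as right child of pig.
Insert gnu: gnu < rat → go left; gnu > dog → go right; gnu > fox → go right; gnu < pig → go left; gnu < hen → go left. Place as left child of hen.
Insert hog: hog < rat → go left; hog > dog → go right; hog > fox → go right; hog < pig → go left; hog > hen → go right. Place as right child of hen.
Insert ewe: ewe < rat → go left; ewe > dog → go right; ewe < fox → go left. Place as left child of fox.
Insert eel: eel < rat → go left; eel > dog → go right; eel < fox → go left; eel < ewe → go left. Place as left child of ewe.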